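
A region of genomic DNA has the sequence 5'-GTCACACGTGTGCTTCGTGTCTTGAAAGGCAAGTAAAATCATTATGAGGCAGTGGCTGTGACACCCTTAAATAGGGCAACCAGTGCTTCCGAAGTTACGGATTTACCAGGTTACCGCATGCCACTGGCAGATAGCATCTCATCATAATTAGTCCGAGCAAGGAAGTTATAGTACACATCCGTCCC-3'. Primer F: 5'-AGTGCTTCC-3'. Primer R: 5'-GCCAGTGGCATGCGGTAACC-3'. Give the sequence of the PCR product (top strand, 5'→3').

Forward primer AGTGCTTCC is found on the top strand at positions 82–90.
Reverse complement of the reverse primer: GGTTACCGCATGCCACTGGC. This occurs on the top strand at positions 109–128.
The product is the template from position 82 through 128 (47 bp).

5'-AGTGCTTCCGAAGTTACGGATTTACCAGGTTACCGCATGCCACTGGC-3'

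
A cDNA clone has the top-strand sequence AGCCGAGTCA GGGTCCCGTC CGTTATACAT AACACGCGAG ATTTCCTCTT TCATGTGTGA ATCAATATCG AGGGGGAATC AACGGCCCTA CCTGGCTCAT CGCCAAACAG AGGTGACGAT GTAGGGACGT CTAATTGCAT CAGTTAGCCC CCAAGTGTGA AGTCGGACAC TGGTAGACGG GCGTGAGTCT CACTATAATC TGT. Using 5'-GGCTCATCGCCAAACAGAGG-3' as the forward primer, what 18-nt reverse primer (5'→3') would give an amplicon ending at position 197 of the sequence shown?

5'-TATAGTGAGACTCACGCC-3'

The forward primer binds at positions 94–113; the product's 3' end on the top strand is position 197.
The reverse primer anneals to the top strand over positions 180–197, i.e. to GGCGTGAGTCTCACTATA.
Its sequence written 5'→3' is the reverse complement: TATAGTGAGACTCACGCC.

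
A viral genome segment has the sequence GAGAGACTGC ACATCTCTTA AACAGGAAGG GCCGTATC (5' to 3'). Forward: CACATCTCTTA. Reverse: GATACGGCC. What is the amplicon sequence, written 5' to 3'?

Scanning the template, CACATCTCTTA occurs at positions 10–20; this primer anneals to the bottom strand there with its 3' end pointing downstream.
Taking the reverse complement of GATACGGCC gives GGCCGTATC, found at positions 30–38 on the template; the primer anneals here to the top strand with its 3' end pointing upstream.
The product is the template from position 10 through 38 (29 bp).

5'-CACATCTCTTAAACAGGAAGGGCCGTATC-3'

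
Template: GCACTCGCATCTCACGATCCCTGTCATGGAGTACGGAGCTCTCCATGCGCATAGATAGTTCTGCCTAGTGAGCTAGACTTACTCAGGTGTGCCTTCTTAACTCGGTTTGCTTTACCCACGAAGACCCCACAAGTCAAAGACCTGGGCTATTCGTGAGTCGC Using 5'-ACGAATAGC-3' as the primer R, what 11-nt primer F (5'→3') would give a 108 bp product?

5'-GCGCATAGATA-3'

The reverse primer's reverse complement GCTATTCGT matches the template at positions 146–154, so the product ends at position 154.
A 108 bp product then starts at position 154 − 108 + 1 = 47.
The forward primer is identical to the top strand there: GCGCATAGATA.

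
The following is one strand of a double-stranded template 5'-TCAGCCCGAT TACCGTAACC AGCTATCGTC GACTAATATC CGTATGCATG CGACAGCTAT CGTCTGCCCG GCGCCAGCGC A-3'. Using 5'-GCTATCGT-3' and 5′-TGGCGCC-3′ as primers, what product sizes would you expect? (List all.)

The forward primer GCTATCGT matches the top strand at positions 22–29, 56–63.
The reverse primer's reverse complement is GGCGCCA, matching at positions 70–76.
Each forward site pairs with the reverse site to give a product ending at position 76: sizes 55, 21 bp.

55 bp, 21 bp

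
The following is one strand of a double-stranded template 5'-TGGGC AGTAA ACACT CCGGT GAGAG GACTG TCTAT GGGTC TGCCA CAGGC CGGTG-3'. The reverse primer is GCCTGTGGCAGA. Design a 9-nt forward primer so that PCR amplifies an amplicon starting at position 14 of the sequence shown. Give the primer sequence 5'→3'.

5'-CTCCGGTGA-3'

The reverse primer's reverse complement TCTGCCACAGGC matches the template at positions 39–50; the product starts at position 14.
The forward primer is identical to the top strand over positions 14–22: CTCCGGTGA.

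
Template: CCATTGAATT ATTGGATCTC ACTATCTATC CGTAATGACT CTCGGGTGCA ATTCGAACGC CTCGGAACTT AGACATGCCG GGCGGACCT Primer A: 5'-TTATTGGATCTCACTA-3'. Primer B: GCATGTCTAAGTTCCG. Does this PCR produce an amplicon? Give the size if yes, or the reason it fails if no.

Primer A (TTATTGGATCTCACTA) matches the top strand at positions 9–24; it acts as a forward primer.
Primer B's reverse complement is CGGAACTTAGACATGC, matching the top strand at positions 63–78; it acts as a reverse primer.
The 3' ends face each other across positions 9–78, giving a 70 bp product.

Yes — a 70 bp product.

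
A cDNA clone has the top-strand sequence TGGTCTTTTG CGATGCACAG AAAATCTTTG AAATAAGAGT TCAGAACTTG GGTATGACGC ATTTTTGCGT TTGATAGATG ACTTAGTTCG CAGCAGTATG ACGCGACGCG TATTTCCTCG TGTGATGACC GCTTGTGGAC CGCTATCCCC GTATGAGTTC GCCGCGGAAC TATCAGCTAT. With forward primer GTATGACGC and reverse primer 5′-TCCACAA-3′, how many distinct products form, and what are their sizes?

The forward primer GTATGACGC matches the top strand at positions 52–60, 96–104.
The reverse primer's reverse complement is TTGTGGA, matching at positions 133–139.
Each forward site pairs with the reverse site to give a product ending at position 139: sizes 88, 44 bp.

Two products: 88 bp, 44 bp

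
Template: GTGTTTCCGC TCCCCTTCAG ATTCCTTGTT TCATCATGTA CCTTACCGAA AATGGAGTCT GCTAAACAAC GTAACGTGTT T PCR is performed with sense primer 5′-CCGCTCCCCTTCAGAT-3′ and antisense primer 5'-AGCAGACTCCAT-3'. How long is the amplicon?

57 bp

The forward primer matches the template at positions 7–22.
The reverse primer's reverse complement is ATGGAGTCTGCT, which matches the template at positions 52–63.
Amplicon spans positions 7–63: 57 bp.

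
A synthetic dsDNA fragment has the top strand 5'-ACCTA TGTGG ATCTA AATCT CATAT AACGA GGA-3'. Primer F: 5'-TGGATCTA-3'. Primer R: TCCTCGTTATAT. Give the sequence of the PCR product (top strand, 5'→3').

Scanning the template, TGGATCTA occurs at positions 8–15; this primer anneals to the bottom strand there with its 3' end pointing downstream.
Reverse complement of the reverse primer: ATATAACGAGGA. This occurs on the top strand at positions 22–33.
The product is the template from position 8 through 33 (26 bp).

5'-TGGATCTAAATCTCATATAACGAGGA-3'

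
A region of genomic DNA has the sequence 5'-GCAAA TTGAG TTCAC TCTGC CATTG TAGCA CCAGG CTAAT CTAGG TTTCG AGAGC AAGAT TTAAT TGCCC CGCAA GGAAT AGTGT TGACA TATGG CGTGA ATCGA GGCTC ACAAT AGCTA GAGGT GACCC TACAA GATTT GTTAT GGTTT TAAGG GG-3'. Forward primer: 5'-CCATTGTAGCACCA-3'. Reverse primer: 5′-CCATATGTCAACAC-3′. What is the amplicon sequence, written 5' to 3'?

Forward primer CCATTGTAGCACCA is found on the top strand at positions 20–33.
Reverse complement of the reverse primer: GTGTTGACATATGG. This occurs on the top strand at positions 82–95.
The product is the template from position 20 through 95 (76 bp).

5'-CCATTGTAGCACCAGGCTAATCTAGGTTTCGAGAGCAAGATTTAATTGCCCCGCAAGGAATAGTGTTGACATATGG-3'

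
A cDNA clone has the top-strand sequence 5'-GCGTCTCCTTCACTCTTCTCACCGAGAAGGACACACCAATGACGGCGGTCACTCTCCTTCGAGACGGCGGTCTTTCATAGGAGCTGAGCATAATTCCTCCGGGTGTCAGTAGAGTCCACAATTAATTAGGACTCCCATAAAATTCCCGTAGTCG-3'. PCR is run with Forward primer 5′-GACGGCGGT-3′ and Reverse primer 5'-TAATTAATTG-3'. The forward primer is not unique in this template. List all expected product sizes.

The forward primer GACGGCGGT matches the top strand at positions 41–49, 63–71.
The reverse primer's reverse complement is CAATTAATTA, matching at positions 119–128.
Each forward site pairs with the reverse site to give a product ending at position 128: sizes 88, 66 bp.

88 bp, 66 bp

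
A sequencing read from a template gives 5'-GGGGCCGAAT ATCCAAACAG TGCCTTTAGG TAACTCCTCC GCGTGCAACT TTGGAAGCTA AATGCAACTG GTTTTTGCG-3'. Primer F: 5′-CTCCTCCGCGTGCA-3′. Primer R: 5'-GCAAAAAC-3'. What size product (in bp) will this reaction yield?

The forward primer matches the template at positions 34–47.
The reverse primer's reverse complement is GTTTTTGC, which matches the template at positions 71–78.
Product length = (reverse-primer end) − (forward-primer start) + 1 = 78 − 34 + 1 = 45 bp.

45 bp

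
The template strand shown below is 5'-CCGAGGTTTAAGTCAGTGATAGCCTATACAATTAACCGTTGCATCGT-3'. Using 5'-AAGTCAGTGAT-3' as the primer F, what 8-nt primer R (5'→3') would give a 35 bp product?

The forward primer binds at positions 10–20, so a 35 bp product ends at position 10 + 35 − 1 = 44.
The reverse primer anneals to the top strand over positions 37–44, i.e. to CGTTGCAT.
Its sequence written 5'→3' is the reverse complement: ATGCAACG.

5'-ATGCAACG-3'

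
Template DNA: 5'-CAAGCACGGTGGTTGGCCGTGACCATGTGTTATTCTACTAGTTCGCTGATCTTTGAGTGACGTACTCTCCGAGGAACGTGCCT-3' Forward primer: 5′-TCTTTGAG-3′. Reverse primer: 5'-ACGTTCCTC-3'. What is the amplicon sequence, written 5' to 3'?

5'-TCTTTGAGTGACGTACTCTCCGAGGAACGT-3'

Scanning the template, TCTTTGAG occurs at positions 50–57; this primer anneals to the bottom strand there with its 3' end pointing downstream.
Reverse complement of the reverse primer: GAGGAACGT. This occurs on the top strand at positions 71–79.
The product is the template from position 50 through 79 (30 bp).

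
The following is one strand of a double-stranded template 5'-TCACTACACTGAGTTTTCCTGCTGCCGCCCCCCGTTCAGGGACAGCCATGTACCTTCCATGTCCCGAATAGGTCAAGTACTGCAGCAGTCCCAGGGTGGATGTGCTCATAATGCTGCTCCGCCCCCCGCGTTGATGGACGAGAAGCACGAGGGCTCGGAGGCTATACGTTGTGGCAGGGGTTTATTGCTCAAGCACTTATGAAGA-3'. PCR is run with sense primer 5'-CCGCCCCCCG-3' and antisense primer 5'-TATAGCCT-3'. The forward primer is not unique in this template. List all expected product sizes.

142 bp, 48 bp

The forward primer CCGCCCCCCG matches the top strand at positions 25–34, 119–128.
The reverse primer's reverse complement is AGGCTATA, matching at positions 159–166.
Each forward site pairs with the reverse site to give a product ending at position 166: sizes 142, 48 bp.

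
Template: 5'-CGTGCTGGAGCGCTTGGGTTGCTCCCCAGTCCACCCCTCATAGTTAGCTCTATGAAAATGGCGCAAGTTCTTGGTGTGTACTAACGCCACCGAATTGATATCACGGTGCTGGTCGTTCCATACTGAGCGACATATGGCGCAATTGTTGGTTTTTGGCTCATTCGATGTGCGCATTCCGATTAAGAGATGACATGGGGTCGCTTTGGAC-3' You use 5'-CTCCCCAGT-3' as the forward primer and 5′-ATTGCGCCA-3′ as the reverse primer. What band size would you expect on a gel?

Scanning the template, CTCCCCAGT occurs at positions 22–30; this primer anneals to the bottom strand there with its 3' end pointing downstream.
Reverse complement of the reverse primer: TGGCGCAAT. This occurs on the top strand at positions 135–143.
The product runs from position 22 to position 143, so its length is 143 − 22 + 1 = 122 bp.

122 bp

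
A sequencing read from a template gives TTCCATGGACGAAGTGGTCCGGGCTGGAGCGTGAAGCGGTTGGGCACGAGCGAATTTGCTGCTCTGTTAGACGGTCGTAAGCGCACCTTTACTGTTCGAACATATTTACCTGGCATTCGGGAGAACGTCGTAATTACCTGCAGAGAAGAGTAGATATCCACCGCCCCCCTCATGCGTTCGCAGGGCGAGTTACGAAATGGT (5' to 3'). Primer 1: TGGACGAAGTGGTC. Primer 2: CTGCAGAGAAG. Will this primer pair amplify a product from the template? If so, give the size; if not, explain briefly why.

No product — both primers anneal to the same strand and extend in the same direction.

Primer 1 (TGGACGAAGTGGTC) matches the top strand at positions 6–19 (3' end points downstream).
Primer 2 (CTGCAGAGAAG) also matches the top strand directly, at positions 138–148 — its reverse complement CTTCTCTGCAG is not present.
Both primers anneal to the bottom strand with 3' ends pointing the same way, so neither can prime synthesis back toward the other.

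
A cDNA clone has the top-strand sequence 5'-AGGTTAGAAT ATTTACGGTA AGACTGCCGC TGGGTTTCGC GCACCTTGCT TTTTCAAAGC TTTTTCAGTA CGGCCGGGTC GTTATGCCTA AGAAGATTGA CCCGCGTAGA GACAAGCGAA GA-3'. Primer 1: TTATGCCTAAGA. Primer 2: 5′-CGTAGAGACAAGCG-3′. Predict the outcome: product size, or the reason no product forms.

No product — both primers anneal to the same strand and extend in the same direction.

Primer 1 (TTATGCCTAAGA) matches the top strand at positions 82–93 (3' end points downstream).
Primer 2 (CGTAGAGACAAGCG) also matches the top strand directly, at positions 105–118 — its reverse complement CGCTTGTCTCTACG is not present.
Both primers anneal to the bottom strand with 3' ends pointing the same way, so neither can prime synthesis back toward the other.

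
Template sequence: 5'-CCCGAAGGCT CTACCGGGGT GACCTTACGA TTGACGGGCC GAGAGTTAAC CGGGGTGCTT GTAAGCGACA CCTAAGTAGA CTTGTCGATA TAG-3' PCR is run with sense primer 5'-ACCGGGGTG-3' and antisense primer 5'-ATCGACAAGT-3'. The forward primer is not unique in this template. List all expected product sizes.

77 bp, 41 bp

The forward primer ACCGGGGTG matches the top strand at positions 13–21, 49–57.
The reverse primer's reverse complement is ACTTGTCGAT, matching at positions 80–89.
Each forward site pairs with the reverse site to give a product ending at position 89: sizes 77, 41 bp.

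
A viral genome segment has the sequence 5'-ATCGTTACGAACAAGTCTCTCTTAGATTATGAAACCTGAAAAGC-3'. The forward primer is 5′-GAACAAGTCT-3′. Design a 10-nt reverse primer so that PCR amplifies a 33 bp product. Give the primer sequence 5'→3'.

5'-TTTCAGGTTT-3'

The forward primer binds at positions 9–18, so a 33 bp product ends at position 9 + 33 − 1 = 41.
The reverse primer anneals to the top strand over positions 32–41, i.e. to AAACCTGAAA.
Its sequence written 5'→3' is the reverse complement: TTTCAGGTTT.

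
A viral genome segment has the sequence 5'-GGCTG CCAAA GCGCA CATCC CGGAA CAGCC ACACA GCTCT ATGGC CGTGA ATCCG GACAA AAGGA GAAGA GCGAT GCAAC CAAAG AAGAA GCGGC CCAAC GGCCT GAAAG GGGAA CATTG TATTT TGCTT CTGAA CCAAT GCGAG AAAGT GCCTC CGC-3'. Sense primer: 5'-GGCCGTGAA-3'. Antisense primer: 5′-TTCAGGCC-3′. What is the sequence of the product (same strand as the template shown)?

5'-GGCCGTGAATCCGGACAAAAGGAGAAGAGCGATGCAACCAAAGAAGAAGCGGCCCAACGGCCTGAA-3'

Scanning the template, GGCCGTGAA occurs at positions 43–51; this primer anneals to the bottom strand there with its 3' end pointing downstream.
Reverse complement of the reverse primer: GGCCTGAA. This occurs on the top strand at positions 101–108.
The product is the template from position 43 through 108 (66 bp).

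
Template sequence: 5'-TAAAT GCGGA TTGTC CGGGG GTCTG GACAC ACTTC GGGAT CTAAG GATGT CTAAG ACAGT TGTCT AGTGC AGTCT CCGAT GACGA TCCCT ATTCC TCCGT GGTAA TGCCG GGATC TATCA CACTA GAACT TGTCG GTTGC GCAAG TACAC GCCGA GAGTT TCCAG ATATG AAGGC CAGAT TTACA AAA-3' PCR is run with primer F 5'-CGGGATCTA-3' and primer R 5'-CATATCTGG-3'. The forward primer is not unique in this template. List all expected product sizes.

The forward primer CGGGATCTA matches the top strand at positions 35–43, 109–117.
The reverse primer's reverse complement is CCAGATATG, matching at positions 162–170.
Each forward site pairs with the reverse site to give a product ending at position 170: sizes 136, 62 bp.

136 bp, 62 bp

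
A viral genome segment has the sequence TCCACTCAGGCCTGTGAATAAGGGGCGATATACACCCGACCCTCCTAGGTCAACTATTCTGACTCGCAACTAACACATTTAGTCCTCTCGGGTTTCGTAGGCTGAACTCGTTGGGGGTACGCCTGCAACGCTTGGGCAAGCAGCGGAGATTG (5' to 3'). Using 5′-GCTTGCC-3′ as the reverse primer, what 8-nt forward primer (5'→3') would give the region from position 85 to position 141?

The reverse primer's reverse complement GGCAAGC matches the template at positions 135–141; the product starts at position 85.
The forward primer is identical to the top strand over positions 85–92: CTCTCGGG.

5'-CTCTCGGG-3'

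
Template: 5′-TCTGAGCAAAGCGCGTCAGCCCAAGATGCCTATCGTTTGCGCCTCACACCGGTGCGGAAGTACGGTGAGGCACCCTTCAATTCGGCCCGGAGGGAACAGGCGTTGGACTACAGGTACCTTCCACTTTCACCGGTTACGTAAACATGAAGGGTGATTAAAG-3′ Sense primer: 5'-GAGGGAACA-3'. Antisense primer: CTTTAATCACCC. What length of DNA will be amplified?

Scanning the template, GAGGGAACA occurs at positions 90–98; this primer anneals to the bottom strand there with its 3' end pointing downstream.
Taking the reverse complement of CTTTAATCACCC gives GGGTGATTAAAG, found at positions 149–160 on the template; the primer anneals here to the top strand with its 3' end pointing upstream.
Amplicon spans positions 90–160: 71 bp.

71 bp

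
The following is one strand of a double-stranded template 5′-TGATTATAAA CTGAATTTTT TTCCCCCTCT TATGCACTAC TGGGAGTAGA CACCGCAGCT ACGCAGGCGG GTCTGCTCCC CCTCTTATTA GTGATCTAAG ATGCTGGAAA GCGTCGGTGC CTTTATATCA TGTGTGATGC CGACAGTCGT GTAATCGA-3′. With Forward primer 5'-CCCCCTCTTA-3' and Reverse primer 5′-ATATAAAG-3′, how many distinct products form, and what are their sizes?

Two products: 106 bp, 51 bp

The forward primer CCCCCTCTTA matches the top strand at positions 23–32, 78–87.
The reverse primer's reverse complement is CTTTATAT, matching at positions 121–128.
Each forward site pairs with the reverse site to give a product ending at position 128: sizes 106, 51 bp.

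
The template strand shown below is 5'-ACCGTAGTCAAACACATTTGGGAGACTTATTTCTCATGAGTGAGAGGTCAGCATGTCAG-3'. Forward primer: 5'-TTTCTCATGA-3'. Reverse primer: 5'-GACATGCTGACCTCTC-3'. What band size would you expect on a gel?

Forward primer TTTCTCATGA is found on the top strand at positions 30–39.
Taking the reverse complement of GACATGCTGACCTCTC gives GAGAGGTCAGCATGTC, found at positions 42–57 on the template; the primer anneals here to the top strand with its 3' end pointing upstream.
Product length = (reverse-primer end) − (forward-primer start) + 1 = 57 − 30 + 1 = 28 bp.

28 bp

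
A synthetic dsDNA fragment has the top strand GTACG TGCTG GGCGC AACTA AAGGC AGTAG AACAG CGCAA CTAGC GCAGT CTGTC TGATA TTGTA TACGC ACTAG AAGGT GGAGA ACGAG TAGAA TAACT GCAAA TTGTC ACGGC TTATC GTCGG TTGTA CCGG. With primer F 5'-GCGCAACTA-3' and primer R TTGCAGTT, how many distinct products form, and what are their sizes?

The forward primer GCGCAACTA matches the top strand at positions 12–20, 35–43.
The reverse primer's reverse complement is AACTGCAA, matching at positions 97–104.
Each forward site pairs with the reverse site to give a product ending at position 104: sizes 93, 70 bp.

Two products: 93 bp, 70 bp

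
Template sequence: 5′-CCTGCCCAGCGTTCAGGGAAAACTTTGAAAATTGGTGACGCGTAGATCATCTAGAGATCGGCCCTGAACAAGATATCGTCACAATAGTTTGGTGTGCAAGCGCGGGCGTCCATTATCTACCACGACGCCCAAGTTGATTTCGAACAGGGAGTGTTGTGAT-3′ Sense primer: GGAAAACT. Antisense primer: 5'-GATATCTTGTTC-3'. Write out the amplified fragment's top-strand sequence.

5'-GGAAAACTTTGAAAATTGGTGACGCGTAGATCATCTAGAGATCGGCCCTGAACAAGATATC-3'

Scanning the template, GGAAAACT occurs at positions 17–24; this primer anneals to the bottom strand there with its 3' end pointing downstream.
Reverse complement of the reverse primer: GAACAAGATATC. This occurs on the top strand at positions 66–77.
The product is the template from position 17 through 77 (61 bp).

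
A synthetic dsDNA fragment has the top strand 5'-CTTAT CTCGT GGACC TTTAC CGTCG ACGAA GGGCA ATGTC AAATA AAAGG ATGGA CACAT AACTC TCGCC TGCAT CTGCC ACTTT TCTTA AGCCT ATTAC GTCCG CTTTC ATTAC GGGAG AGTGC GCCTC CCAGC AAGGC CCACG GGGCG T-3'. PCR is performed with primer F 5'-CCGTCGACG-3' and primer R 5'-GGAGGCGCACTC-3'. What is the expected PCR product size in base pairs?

112 bp

Forward primer CCGTCGACG is found on the top strand at positions 20–28.
Reverse complement of the reverse primer: GAGTGCGCCTCC. This occurs on the top strand at positions 120–131.
Product length = (reverse-primer end) − (forward-primer start) + 1 = 131 − 20 + 1 = 112 bp.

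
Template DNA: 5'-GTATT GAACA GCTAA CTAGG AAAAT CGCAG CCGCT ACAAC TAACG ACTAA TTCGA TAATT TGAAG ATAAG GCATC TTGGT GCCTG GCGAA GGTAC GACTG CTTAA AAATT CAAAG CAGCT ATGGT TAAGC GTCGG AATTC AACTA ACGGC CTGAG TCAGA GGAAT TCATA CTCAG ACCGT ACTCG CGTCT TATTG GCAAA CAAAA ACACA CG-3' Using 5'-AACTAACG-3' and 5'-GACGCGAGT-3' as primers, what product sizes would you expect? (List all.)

The forward primer AACTAACG matches the top strand at positions 38–45, 141–148.
The reverse primer's reverse complement is ACTCGCGTC, matching at positions 181–189.
Each forward site pairs with the reverse site to give a product ending at position 189: sizes 152, 49 bp.

152 bp, 49 bp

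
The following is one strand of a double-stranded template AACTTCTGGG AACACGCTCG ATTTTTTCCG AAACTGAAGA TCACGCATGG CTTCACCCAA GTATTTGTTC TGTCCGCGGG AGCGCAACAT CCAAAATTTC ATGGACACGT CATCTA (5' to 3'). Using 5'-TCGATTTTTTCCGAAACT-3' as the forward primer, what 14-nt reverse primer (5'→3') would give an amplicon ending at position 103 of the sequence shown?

The forward primer binds at positions 18–35; the product's 3' end on the top strand is position 103.
The reverse primer anneals to the top strand over positions 90–103, i.e. to TCCAAAATTTCATG.
Its sequence written 5'→3' is the reverse complement: CATGAAATTTTGGA.

5'-CATGAAATTTTGGA-3'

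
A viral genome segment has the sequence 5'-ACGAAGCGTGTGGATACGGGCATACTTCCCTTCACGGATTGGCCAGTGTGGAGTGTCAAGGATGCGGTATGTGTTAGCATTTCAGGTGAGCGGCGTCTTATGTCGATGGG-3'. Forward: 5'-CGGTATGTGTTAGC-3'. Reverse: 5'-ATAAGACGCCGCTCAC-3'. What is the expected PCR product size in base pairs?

37 bp

Scanning the template, CGGTATGTGTTAGC occurs at positions 65–78; this primer anneals to the bottom strand there with its 3' end pointing downstream.
Reverse complement of the reverse primer: GTGAGCGGCGTCTTAT. This occurs on the top strand at positions 86–101.
Amplicon spans positions 65–101: 37 bp.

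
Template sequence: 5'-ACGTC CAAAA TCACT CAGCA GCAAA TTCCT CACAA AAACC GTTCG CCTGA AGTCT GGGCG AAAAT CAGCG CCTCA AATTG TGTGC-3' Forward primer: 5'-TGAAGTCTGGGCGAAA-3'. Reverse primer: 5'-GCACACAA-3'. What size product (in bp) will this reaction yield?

Forward primer TGAAGTCTGGGCGAAA is found on the top strand at positions 48–63.
Taking the reverse complement of GCACACAA gives TTGTGTGC, found at positions 78–85 on the template; the primer anneals here to the top strand with its 3' end pointing upstream.
Product length = (reverse-primer end) − (forward-primer start) + 1 = 85 − 48 + 1 = 38 bp.

38 bp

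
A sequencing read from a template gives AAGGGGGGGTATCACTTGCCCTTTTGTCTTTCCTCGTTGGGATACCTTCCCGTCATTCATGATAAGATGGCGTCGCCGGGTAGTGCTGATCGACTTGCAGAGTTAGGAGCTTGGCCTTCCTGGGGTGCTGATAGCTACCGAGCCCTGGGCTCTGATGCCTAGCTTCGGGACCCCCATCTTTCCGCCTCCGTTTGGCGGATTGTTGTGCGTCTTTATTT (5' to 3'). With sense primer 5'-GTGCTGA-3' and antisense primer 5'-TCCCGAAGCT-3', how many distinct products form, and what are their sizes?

Two products: 88 bp, 46 bp

The forward primer GTGCTGA matches the top strand at positions 83–89, 125–131.
The reverse primer's reverse complement is AGCTTCGGGA, matching at positions 161–170.
Each forward site pairs with the reverse site to give a product ending at position 170: sizes 88, 46 bp.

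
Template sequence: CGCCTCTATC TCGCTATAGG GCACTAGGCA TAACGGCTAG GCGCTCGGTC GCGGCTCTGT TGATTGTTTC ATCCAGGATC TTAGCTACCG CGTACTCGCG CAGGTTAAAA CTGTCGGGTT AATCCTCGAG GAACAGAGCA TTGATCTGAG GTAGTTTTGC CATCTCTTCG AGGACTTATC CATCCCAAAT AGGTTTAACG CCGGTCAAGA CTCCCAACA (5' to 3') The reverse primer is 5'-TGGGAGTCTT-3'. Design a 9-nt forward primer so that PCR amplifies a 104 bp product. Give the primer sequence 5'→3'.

The reverse primer's reverse complement AAGACTCCCA matches the template at positions 207–216, so the product ends at position 216.
A 104 bp product then starts at position 216 − 104 + 1 = 113.
The forward primer is identical to the top strand there: GTCGGGTTA.

5'-GTCGGGTTA-3'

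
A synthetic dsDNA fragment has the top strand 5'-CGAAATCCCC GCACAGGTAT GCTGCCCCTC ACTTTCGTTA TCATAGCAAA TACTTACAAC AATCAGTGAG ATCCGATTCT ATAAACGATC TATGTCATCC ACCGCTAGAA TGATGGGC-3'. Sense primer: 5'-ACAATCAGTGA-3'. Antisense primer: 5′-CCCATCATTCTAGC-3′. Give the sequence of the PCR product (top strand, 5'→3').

The forward primer matches the template at positions 59–69.
Reverse complement of the reverse primer: GCTAGAATGATGGG. This occurs on the top strand at positions 104–117.
The product is the template from position 59 through 117 (59 bp).

5'-ACAATCAGTGAGATCCGATTCTATAAACGATCTATGTCATCCACCGCTAGAATGATGGG-3'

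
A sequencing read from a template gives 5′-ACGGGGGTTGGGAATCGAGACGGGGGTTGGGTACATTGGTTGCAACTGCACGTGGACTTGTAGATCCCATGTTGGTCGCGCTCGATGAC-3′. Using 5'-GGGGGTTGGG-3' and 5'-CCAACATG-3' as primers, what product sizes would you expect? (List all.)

73 bp, 54 bp

The forward primer GGGGGTTGGG matches the top strand at positions 3–12, 22–31.
The reverse primer's reverse complement is CATGTTGG, matching at positions 68–75.
Each forward site pairs with the reverse site to give a product ending at position 75: sizes 73, 54 bp.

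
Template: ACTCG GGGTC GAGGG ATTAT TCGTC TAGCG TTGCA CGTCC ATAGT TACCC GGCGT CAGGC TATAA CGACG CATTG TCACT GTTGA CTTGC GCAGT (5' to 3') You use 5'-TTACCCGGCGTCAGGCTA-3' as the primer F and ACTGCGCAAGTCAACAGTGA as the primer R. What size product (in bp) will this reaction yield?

The forward primer matches the template at positions 45–62.
Reverse complement of the reverse primer: TCACTGTTGACTTGCGCAGT. This occurs on the top strand at positions 76–95.
Product length = (reverse-primer end) − (forward-primer start) + 1 = 95 − 45 + 1 = 51 bp.

51 bp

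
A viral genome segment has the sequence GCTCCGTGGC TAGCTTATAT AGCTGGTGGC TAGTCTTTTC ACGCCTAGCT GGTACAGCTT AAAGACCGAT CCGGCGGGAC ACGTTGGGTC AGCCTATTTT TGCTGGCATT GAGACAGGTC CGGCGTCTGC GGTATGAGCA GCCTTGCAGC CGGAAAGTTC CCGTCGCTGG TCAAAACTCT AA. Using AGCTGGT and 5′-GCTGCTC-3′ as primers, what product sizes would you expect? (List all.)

122 bp, 96 bp

The forward primer AGCTGGT matches the top strand at positions 21–27, 47–53.
The reverse primer's reverse complement is GAGCAGC, matching at positions 136–142.
Each forward site pairs with the reverse site to give a product ending at position 142: sizes 122, 96 bp.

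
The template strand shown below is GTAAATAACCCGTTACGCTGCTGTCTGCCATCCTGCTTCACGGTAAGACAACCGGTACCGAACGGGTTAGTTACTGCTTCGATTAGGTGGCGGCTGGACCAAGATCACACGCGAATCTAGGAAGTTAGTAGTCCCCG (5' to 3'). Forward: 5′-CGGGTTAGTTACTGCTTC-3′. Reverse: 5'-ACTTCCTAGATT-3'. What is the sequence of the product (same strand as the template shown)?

The forward primer matches the template at positions 63–80.
Reverse complement of the reverse primer: AATCTAGGAAGT. This occurs on the top strand at positions 114–125.
The product is the template from position 63 through 125 (63 bp).

5'-CGGGTTAGTTACTGCTTCGATTAGGTGGCGGCTGGACCAAGATCACACGCGAATCTAGGAAGT-3'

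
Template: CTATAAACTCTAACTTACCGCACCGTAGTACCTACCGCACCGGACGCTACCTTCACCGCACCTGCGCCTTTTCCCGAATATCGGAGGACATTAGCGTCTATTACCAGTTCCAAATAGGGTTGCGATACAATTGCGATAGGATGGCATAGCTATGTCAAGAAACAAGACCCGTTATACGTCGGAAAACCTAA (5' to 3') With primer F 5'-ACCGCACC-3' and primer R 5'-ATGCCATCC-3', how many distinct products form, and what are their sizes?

Three products: 131 bp, 114 bp, 93 bp

The forward primer ACCGCACC matches the top strand at positions 17–24, 34–41, 55–62.
The reverse primer's reverse complement is GGATGGCAT, matching at positions 139–147.
Each forward site pairs with the reverse site to give a product ending at position 147: sizes 131, 114, 93 bp.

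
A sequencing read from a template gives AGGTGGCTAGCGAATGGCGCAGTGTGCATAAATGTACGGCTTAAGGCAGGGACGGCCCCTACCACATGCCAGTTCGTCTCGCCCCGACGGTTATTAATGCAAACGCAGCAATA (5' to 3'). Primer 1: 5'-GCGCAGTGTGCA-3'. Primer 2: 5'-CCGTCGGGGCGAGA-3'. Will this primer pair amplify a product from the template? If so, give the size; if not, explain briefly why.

Yes — a 74 bp product.

Primer 1 (GCGCAGTGTGCA) matches the top strand at positions 17–28; it acts as a forward primer.
Primer 2's reverse complement is TCTCGCCCCGACGG, matching the top strand at positions 77–90; it acts as a reverse primer.
The 3' ends face each other across positions 17–90, giving a 74 bp product.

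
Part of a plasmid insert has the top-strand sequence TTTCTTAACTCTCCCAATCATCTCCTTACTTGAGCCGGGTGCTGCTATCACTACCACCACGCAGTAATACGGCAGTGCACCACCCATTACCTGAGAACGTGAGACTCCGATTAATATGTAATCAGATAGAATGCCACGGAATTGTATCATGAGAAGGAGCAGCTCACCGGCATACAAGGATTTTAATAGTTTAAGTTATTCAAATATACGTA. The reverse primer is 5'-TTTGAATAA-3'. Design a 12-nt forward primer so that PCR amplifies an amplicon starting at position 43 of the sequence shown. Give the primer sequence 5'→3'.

The reverse primer's reverse complement TTATTCAAA matches the template at positions 196–204; the product starts at position 43.
The forward primer is identical to the top strand over positions 43–54: TGCTATCACTAC.

5'-TGCTATCACTAC-3'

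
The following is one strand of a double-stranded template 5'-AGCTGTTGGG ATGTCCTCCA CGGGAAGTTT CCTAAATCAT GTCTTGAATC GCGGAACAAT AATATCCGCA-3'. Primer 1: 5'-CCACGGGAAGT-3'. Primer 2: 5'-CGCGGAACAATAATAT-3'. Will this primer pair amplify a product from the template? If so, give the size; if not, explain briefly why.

Primer 1 (CCACGGGAAGT) matches the top strand at positions 18–28 (3' end points downstream).
Primer 2 (CGCGGAACAATAATAT) also matches the top strand directly, at positions 50–65 — its reverse complement ATATTATTGTTCCGCG is not present.
Both primers anneal to the bottom strand with 3' ends pointing the same way, so neither can prime synthesis back toward the other.

No product — both primers anneal to the same strand and extend in the same direction.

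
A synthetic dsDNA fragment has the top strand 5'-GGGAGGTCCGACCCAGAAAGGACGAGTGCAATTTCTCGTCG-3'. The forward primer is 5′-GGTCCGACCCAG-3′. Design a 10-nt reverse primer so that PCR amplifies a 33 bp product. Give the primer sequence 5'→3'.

The forward primer binds at positions 5–16, so a 33 bp product ends at position 5 + 33 − 1 = 37.
The reverse primer anneals to the top strand over positions 28–37, i.e. to GCAATTTCTC.
Its sequence written 5'→3' is the reverse complement: GAGAAATTGC.

5'-GAGAAATTGC-3'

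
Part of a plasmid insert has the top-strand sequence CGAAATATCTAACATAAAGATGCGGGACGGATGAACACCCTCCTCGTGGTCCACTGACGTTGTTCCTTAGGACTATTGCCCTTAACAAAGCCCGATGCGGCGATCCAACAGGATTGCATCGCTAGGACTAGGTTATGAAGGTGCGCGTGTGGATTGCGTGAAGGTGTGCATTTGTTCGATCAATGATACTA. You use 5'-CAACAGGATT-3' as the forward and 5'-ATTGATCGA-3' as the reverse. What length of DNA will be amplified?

79 bp

Scanning the template, CAACAGGATT occurs at positions 106–115; this primer anneals to the bottom strand there with its 3' end pointing downstream.
Taking the reverse complement of ATTGATCGA gives TCGATCAAT, found at positions 176–184 on the template; the primer anneals here to the top strand with its 3' end pointing upstream.
Amplicon spans positions 106–184: 79 bp.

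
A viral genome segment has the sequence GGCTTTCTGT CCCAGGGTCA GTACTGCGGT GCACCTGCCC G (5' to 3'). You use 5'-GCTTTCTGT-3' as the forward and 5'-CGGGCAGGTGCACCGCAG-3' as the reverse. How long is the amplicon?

The forward primer matches the template at positions 2–10.
The reverse primer's reverse complement is CTGCGGTGCACCTGCCCG, which matches the template at positions 24–41.
Amplicon spans positions 2–41: 40 bp.

40 bp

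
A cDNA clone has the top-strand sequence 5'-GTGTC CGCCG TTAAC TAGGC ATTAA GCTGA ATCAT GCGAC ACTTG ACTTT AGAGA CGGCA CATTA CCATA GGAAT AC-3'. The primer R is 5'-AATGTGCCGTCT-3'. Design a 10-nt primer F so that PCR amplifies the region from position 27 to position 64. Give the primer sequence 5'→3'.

5'-CTGAATCATG-3'

The reverse primer's reverse complement AGACGGCACATT matches the template at positions 53–64; the product starts at position 27.
The forward primer is identical to the top strand over positions 27–36: CTGAATCATG.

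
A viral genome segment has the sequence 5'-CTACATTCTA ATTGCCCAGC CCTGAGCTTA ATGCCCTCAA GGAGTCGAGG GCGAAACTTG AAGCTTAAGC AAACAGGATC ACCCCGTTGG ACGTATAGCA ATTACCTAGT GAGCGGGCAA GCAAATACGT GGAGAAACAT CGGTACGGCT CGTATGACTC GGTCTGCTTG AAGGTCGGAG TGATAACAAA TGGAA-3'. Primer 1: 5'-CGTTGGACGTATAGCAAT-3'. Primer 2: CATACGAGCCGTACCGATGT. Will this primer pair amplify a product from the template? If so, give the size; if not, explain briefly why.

Yes — a 72 bp product.

Primer 1 (CGTTGGACGTATAGCAAT) matches the top strand at positions 85–102; it acts as a forward primer.
Primer 2's reverse complement is ACATCGGTACGGCTCGTATG, matching the top strand at positions 137–156; it acts as a reverse primer.
The 3' ends face each other across positions 85–156, giving a 72 bp product.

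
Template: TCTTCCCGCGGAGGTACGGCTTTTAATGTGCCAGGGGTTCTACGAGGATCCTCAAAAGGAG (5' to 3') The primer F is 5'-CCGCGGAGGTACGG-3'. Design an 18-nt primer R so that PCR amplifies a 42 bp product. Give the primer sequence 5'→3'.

5'-CCTCGTAGAACCCCTGGC-3'

The forward primer binds at positions 6–19, so a 42 bp product ends at position 6 + 42 − 1 = 47.
The reverse primer anneals to the top strand over positions 30–47, i.e. to GCCAGGGGTTCTACGAGG.
Its sequence written 5'→3' is the reverse complement: CCTCGTAGAACCCCTGGC.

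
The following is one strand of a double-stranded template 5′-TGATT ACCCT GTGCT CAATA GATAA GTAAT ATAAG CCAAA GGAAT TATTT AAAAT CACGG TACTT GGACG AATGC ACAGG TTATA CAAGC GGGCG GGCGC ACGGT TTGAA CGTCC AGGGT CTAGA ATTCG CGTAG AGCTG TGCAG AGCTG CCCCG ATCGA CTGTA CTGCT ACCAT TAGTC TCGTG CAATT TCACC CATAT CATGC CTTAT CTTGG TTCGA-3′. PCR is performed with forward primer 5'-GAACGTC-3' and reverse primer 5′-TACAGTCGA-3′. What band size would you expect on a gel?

The forward primer matches the template at positions 108–114.
Taking the reverse complement of TACAGTCGA gives TCGACTGTA, found at positions 157–165 on the template; the primer anneals here to the top strand with its 3' end pointing upstream.
Amplicon spans positions 108–165: 58 bp.

58 bp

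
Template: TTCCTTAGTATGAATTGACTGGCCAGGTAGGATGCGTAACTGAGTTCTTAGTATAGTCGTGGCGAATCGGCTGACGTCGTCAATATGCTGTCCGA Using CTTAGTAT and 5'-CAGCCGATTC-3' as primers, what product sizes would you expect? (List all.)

70 bp, 27 bp

The forward primer CTTAGTAT matches the top strand at positions 4–11, 47–54.
The reverse primer's reverse complement is GAATCGGCTG, matching at positions 64–73.
Each forward site pairs with the reverse site to give a product ending at position 73: sizes 70, 27 bp.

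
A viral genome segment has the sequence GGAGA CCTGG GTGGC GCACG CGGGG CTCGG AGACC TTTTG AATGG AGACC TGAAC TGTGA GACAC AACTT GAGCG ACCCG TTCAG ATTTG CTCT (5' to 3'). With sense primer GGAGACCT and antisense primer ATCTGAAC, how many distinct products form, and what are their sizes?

Three products: 87 bp, 59 bp, 44 bp

The forward primer GGAGACCT matches the top strand at positions 1–8, 29–36, 44–51.
The reverse primer's reverse complement is GTTCAGAT, matching at positions 80–87.
Each forward site pairs with the reverse site to give a product ending at position 87: sizes 87, 59, 44 bp.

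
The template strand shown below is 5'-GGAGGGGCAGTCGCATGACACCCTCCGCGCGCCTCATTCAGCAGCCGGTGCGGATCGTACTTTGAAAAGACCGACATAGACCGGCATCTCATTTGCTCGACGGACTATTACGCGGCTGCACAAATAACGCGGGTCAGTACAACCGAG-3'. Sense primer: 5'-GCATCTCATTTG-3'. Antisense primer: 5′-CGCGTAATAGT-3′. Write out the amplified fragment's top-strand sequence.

5'-GCATCTCATTTGCTCGACGGACTATTACGCG-3'

Scanning the template, GCATCTCATTTG occurs at positions 84–95; this primer anneals to the bottom strand there with its 3' end pointing downstream.
Reverse complement of the reverse primer: ACTATTACGCG. This occurs on the top strand at positions 104–114.
The product is the template from position 84 through 114 (31 bp).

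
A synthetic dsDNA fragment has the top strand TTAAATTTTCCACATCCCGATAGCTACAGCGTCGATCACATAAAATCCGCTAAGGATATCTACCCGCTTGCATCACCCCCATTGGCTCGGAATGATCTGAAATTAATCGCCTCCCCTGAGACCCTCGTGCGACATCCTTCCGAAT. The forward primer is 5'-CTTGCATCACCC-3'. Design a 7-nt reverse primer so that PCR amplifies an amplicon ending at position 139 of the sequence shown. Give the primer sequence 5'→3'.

5'-AAGGATG-3'

The forward primer binds at positions 67–78; the product's 3' end on the top strand is position 139.
The reverse primer anneals to the top strand over positions 133–139, i.e. to CATCCTT.
Its sequence written 5'→3' is the reverse complement: AAGGATG.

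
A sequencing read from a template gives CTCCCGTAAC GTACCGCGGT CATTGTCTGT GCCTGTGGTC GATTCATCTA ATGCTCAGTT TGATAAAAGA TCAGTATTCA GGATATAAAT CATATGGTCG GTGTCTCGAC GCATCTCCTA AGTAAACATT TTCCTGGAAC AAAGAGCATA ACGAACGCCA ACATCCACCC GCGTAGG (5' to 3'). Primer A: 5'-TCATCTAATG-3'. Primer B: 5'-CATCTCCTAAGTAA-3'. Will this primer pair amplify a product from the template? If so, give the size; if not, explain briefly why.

No product — both primers anneal to the same strand and extend in the same direction.

Primer A (TCATCTAATG) matches the top strand at positions 44–53 (3' end points downstream).
Primer B (CATCTCCTAAGTAA) also matches the top strand directly, at positions 112–125 — its reverse complement TTACTTAGGAGATG is not present.
Both primers anneal to the bottom strand with 3' ends pointing the same way, so neither can prime synthesis back toward the other.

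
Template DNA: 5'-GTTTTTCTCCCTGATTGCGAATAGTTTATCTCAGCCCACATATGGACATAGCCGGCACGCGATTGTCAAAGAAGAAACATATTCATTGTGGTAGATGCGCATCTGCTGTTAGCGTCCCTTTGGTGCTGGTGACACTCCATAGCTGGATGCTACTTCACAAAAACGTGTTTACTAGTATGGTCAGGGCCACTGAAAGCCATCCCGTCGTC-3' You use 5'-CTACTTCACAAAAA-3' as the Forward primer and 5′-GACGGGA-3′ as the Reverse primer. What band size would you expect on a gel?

57 bp

The forward primer matches the template at positions 150–163.
Reverse complement of the reverse primer: TCCCGTC. This occurs on the top strand at positions 200–206.
Amplicon spans positions 150–206: 57 bp.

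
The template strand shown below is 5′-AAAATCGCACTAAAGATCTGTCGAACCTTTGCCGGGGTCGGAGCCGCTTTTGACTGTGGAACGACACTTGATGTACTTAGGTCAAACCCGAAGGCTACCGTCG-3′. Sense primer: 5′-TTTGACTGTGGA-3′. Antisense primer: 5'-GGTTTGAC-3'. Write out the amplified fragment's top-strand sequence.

Forward primer TTTGACTGTGGA is found on the top strand at positions 49–60.
Reverse complement of the reverse primer: GTCAAACC. This occurs on the top strand at positions 81–88.
The product is the template from position 49 through 88 (40 bp).

5'-TTTGACTGTGGAACGACACTTGATGTACTTAGGTCAAACC-3'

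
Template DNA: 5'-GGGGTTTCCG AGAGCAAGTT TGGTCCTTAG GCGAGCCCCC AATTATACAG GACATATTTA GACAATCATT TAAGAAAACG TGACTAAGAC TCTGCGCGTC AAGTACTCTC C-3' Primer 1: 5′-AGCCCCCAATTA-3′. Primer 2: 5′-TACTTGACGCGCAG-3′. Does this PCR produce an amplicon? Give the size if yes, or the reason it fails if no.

Yes — a 72 bp product.

Primer 1 (AGCCCCCAATTA) matches the top strand at positions 34–45; it acts as a forward primer.
Primer 2's reverse complement is CTGCGCGTCAAGTA, matching the top strand at positions 92–105; it acts as a reverse primer.
The 3' ends face each other across positions 34–105, giving a 72 bp product.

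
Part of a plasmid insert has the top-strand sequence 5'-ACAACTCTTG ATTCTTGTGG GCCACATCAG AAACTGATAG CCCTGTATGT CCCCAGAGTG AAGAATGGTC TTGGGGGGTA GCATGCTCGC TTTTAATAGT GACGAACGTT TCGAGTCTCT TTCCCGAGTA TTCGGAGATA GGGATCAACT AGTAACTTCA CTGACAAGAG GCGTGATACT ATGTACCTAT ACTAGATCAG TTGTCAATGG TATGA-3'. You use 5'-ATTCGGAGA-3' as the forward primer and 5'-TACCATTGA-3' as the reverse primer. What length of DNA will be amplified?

83 bp

The forward primer matches the template at positions 130–138.
Taking the reverse complement of TACCATTGA gives TCAATGGTA, found at positions 204–212 on the template; the primer anneals here to the top strand with its 3' end pointing upstream.
Product length = (reverse-primer end) − (forward-primer start) + 1 = 212 − 130 + 1 = 83 bp.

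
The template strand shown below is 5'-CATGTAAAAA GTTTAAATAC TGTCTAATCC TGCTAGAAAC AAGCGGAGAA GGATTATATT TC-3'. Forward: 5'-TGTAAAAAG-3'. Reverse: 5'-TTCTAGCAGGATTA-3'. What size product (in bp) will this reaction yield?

36 bp

The forward primer matches the template at positions 3–11.
Taking the reverse complement of TTCTAGCAGGATTA gives TAATCCTGCTAGAA, found at positions 25–38 on the template; the primer anneals here to the top strand with its 3' end pointing upstream.
Amplicon spans positions 3–38: 36 bp.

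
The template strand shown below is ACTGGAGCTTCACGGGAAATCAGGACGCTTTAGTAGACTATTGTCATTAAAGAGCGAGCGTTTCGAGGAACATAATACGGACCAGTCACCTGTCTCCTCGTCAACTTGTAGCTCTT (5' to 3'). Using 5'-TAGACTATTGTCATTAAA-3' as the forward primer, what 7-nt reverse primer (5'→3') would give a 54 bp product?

5'-GACTGGT-3'

The forward primer binds at positions 34–51, so a 54 bp product ends at position 34 + 54 − 1 = 87.
The reverse primer anneals to the top strand over positions 81–87, i.e. to ACCAGTC.
Its sequence written 5'→3' is the reverse complement: GACTGGT.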